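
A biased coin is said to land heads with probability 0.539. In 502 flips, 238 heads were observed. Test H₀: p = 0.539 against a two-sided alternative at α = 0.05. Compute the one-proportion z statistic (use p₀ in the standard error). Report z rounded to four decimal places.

z = -2.9169

p̂ = 238/502 ≈ 0.474104.
Standard error under H₀: √(0.539×0.461/502) = 0.022248.
z = (0.474104 − 0.539)/0.022248 = -0.064896/0.022248 = -2.9169.
Two-sided p-value ≈ 2·Φ(−2.917) = 0.0035; since p < α = 0.05, reject H₀.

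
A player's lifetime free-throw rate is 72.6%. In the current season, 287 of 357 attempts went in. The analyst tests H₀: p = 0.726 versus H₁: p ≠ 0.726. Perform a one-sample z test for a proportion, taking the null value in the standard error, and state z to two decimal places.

z = 3.30

p̂ = 287/357 = 0.8039.
SE = √(p₀(1−p₀)/n) = √(0.19892/357) = 0.0236.
z = (0.8039 − 0.726)/0.0236 = 0.0779/0.0236 = 3.30.
Two-sided p-value ≈ 2·Φ(−3.301) = 0.0010.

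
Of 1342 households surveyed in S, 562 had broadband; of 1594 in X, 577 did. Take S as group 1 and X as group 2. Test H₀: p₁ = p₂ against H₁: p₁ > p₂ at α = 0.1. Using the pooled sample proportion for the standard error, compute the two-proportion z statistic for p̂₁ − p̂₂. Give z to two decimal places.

p̂₁ = 562/1342 = 0.41878, p̂₂ = 577/1594 = 0.36198.
Pooled p̂ = (562+577)/(1342+1594) = 1139/2936 = 0.38794.
SE = √(0.237443 × 0.00137251) = 0.01805.
z = (0.41878 − 0.36198)/0.01805 = 0.05680/0.01805 = 3.15.
p-value = P(Z > 3.146) ≈ 0.0008; since p < α = 0.1, reject H₀.

z = 3.15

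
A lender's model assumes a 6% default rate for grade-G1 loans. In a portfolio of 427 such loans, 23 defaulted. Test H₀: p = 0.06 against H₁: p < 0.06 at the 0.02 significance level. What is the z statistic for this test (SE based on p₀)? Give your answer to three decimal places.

z = -0.534

p̂ = 23/427 ≈ 0.05386.
SE = √(p₀(1−p₀)/n) = √(0.0564/427) = 0.01149.
z = (0.05386 − 0.06)/0.01149 = -0.00614/0.01149 = -0.534.
p-value = P(Z < -0.534) ≈ 0.2967, so at α = 0.02 we fail to reject H₀.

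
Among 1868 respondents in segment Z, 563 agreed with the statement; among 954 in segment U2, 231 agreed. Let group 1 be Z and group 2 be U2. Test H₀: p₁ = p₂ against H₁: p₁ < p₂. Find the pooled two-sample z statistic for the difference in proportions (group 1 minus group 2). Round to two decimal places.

p̂₁ = 563/1868 ≈ 0.3014, p̂₂ = 231/954 ≈ 0.2421.
Pooled p̂ = (563+231)/(1868+954) = 794/2822 = 0.2814.
SE = √(p̂(1−p̂)(1/n₁+1/n₂)) = √(0.2814·0.7186·0.00158355) = √(0.000320189) = 0.0179.
z = (0.3014 − 0.2421)/0.0179 = 0.0593/0.0179 = 3.31.
p-value = P(Z < 3.311) ≈ 0.9995.

z = 3.31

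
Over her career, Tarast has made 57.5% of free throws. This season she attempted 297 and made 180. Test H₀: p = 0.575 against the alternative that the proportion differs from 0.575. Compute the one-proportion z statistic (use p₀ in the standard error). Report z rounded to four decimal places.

z = 1.0828

p̂ = 180/297 = 0.606061.
Standard error under H₀: √(0.575×0.425/297) = 0.028685.
z = (0.606061 − 0.575)/0.028685 = 0.031061/0.028685 = 1.0828.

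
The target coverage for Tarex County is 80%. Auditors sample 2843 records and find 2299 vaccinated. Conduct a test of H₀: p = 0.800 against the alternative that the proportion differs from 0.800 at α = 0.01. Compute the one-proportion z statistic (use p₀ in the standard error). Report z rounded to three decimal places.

z = 1.153

p̂ = 2299/2843 ≈ 0.80865.
Standard error under H₀: √(0.8×0.2/2843) = 0.00750.
z = (0.80865 − 0.8)/0.00750 = 0.00865/0.00750 = 1.153.
Two-sided p-value ≈ 2·Φ(−1.153) = 0.2487. With α = 0.01, fail to reject H₀.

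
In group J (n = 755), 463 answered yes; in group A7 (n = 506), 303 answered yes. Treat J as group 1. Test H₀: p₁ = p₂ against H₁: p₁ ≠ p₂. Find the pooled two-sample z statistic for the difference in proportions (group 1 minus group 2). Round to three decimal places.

z = 0.514

p̂₁ = 463/755 = 0.613245, p̂₂ = 303/506 = 0.598814.
Pooled p̂ = (463+303)/(755+506) = 766/1261 = 0.607454.
SE = √(p̂(1−p̂)(1/n₁+1/n₂)) = √(0.607454·0.392546·0.00330079) = √(0.000787085) = 0.028055.
z = (0.613245 − 0.598814)/0.028055 = 0.014431/0.028055 = 0.514.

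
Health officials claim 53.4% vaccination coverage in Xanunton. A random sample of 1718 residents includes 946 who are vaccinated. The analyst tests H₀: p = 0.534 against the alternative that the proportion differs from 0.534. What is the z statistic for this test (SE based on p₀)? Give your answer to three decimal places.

z = 1.383

p̂ = 946/1718 ≈ 0.550640.
Standard error under H₀: √(0.534×0.466/1718) = 0.012035.
z = (0.550640 − 0.534)/0.012035 = 0.016640/0.012035 = 1.383.
p-value = 2·P(Z > 1.383) ≈ 0.1668.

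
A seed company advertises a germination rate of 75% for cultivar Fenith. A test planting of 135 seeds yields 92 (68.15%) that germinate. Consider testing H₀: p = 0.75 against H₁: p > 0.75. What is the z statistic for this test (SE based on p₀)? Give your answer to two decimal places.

p̂ = 92/135 ≈ 0.6815.
SE = √(p₀(1−p₀)/n) = √(0.1875/135) = 0.0373.
z = (0.6815 − 0.75)/0.0373 = -0.0685/0.0373 = -1.84.

z = -1.84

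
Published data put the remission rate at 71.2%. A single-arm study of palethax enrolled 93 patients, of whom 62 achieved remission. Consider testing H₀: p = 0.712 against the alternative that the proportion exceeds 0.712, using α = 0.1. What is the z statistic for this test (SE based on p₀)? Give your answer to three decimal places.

z = -0.965

p̂ = 62/93 ≈ 0.66667.
Under H₀, SE = √(0.712·0.288/93) = √(0.0022049) = 0.04696.
z = (0.66667 − 0.712)/0.04696 = -0.04533/0.04696 = -0.965.
p-value = P(Z > -0.965) ≈ 0.8328, so at α = 0.1 we fail to reject H₀.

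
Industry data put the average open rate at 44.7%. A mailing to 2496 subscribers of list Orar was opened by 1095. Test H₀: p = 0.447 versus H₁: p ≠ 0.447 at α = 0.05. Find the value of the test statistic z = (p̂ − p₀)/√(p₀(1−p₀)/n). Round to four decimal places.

z = -0.8338

p̂ = 1095/2496 = 0.438702.
Under H₀, SE = √(0.447·0.553/2496) = √(9.90349e-05) = 0.009952.
z = (0.438702 − 0.447)/0.009952 = -0.008298/0.009952 = -0.8338.
p-value = 2·P(Z > 0.834) ≈ 0.4044. With α = 0.05, fail to reject H₀.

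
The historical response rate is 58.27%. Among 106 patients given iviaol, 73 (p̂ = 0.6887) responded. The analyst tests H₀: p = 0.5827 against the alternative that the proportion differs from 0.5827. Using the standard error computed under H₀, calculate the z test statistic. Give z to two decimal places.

z = 2.21

p̂ = 73/106 ≈ 0.6887.
Standard error under H₀: √(0.5827×0.4173/106) = 0.0479.
z = (0.6887 − 0.5827)/0.0479 = 0.1060/0.0479 = 2.21.
p-value = 2·P(Z > 2.213) ≈ 0.0269.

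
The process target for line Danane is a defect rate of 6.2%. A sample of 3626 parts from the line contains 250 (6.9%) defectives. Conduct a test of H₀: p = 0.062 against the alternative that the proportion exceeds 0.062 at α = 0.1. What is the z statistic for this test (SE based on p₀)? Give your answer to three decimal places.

z = 1.735

p̂ = 250/3626 ≈ 0.0689465.
Standard error under H₀: √(0.062×0.938/3626) = 0.0040048.
z = (0.0689465 − 0.062)/0.0040048 = 0.0069465/0.0040048 = 1.735.
p-value = P(Z > 1.735) ≈ 0.0414, so at α = 0.1 we reject H₀.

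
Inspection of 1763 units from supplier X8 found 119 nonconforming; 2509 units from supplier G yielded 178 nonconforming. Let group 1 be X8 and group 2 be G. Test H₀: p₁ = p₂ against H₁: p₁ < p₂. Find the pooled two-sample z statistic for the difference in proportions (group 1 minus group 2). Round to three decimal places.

z = -0.436

p̂₁ = 119/1763 = 0.067499, p̂₂ = 178/2509 = 0.070945.
Pooled p̂ = (119+178)/(1763+2509) = 297/4272 = 0.069522.
SE = √(p̂(1−p̂)(1/n₁+1/n₂)) = √(0.069522·0.930478·0.00096578) = √(6.24754e-05) = 0.007904.
z = (0.067499 − 0.070945)/0.007904 = -0.003446/0.007904 = -0.436.
p-value = P(Z < -0.436) ≈ 0.3314.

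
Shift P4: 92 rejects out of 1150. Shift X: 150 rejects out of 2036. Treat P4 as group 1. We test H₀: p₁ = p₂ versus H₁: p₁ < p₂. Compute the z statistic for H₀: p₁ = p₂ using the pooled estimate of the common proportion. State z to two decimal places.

p̂₁ = 92/1150 = 0.08000, p̂₂ = 150/2036 = 0.07367.
Pooled p̂ = (92+150)/(1150+2036) = 242/3186 = 0.07596.
SE = √(0.0701878 × 0.00136072) = 0.00977.
z = (0.08000 − 0.07367)/0.00977 = 0.00633/0.00977 = 0.65.
p-value = P(Z < 0.647) ≈ 0.7413.

z = 0.65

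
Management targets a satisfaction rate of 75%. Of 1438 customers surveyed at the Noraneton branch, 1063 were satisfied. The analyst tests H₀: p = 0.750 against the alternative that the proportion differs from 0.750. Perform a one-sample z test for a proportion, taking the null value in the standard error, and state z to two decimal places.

z = -0.94

p̂ = 1063/1438 ≈ 0.73922.
Standard error under H₀: √(0.75×0.25/1438) = 0.01142.
z = (0.73922 − 0.75)/0.01142 = -0.01078/0.01142 = -0.94.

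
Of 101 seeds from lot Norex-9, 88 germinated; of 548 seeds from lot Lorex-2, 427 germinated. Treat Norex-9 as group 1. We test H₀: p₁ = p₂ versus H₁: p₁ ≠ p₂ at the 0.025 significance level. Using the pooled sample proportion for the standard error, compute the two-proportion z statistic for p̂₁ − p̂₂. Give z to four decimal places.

z = 2.1010

p̂₁ = 88/101 ≈ 0.871287, p̂₂ = 427/548 ≈ 0.779197.
Pooled p̂ = (88+427)/(101+548) = 515/649 = 0.793529.
SE = √(0.163841 × 0.0117258) = 0.043831.
z = (0.871287 − 0.779197)/0.043831 = 0.092090/0.043831 = 2.1010.
Two-sided p-value ≈ 2·Φ(−2.101) = 0.0356, so at α = 0.025 we fail to reject H₀.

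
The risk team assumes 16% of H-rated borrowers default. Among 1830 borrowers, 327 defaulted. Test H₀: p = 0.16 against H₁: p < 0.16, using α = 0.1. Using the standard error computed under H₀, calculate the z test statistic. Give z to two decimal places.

p̂ = 327/1830 = 0.17869.
Standard error under H₀: √(0.16×0.84/1830) = 0.00857.
z = (0.17869 − 0.16)/0.00857 = 0.01869/0.00857 = 2.18.
p-value = P(Z < 2.181) ≈ 0.9854, so at α = 0.1 we fail to reject H₀.

z = 2.18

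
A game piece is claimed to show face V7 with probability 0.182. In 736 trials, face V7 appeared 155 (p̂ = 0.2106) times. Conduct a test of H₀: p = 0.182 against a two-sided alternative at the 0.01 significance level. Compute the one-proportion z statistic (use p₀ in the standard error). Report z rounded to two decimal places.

z = 2.01

p̂ = 155/736 = 0.2106.
Under H₀, SE = √(0.182·0.818/736) = √(0.000202277) = 0.0142.
z = (0.2106 − 0.182)/0.0142 = 0.0286/0.0142 = 2.01.
Two-sided p-value ≈ 2·Φ(−2.011) = 0.0444; since p > α = 0.01, fail to reject H₀.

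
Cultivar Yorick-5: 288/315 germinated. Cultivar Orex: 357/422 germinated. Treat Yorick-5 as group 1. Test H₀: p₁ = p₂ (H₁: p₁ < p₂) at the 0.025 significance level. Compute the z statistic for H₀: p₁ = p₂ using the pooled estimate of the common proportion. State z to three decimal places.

z = 2.776

p̂₁ = 288/315 ≈ 0.91429, p̂₂ = 357/422 ≈ 0.84597.
Pooled p̂ = (288+357)/(315+422) = 645/737 = 0.87517.
SE = √(0.109248 × 0.00554427) = 0.02461.
z = (0.91429 − 0.84597)/0.02461 = 0.06832/0.02461 = 2.776.
p-value = P(Z < 2.776) ≈ 0.9972, so at α = 0.025 we fail to reject H₀.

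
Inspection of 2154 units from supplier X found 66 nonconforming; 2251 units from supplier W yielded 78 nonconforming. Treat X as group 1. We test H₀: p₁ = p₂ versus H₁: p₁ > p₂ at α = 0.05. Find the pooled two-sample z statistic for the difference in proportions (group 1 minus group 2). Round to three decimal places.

p̂₁ = 66/2154 = 0.03064, p̂₂ = 78/2251 = 0.03465.
Pooled p̂ = (66+78)/(2154+2251) = 144/4405 = 0.03269.
SE = √(p̂(1−p̂)(1/n₁+1/n₂)) = √(0.03269·0.96731·0.0009085) = √(2.87281e-05) = 0.00536.
z = (0.03064 − 0.03465)/0.00536 = -0.00401/0.00536 = -0.748.
p-value = P(Z > -0.748) ≈ 0.7728. With α = 0.05, fail to reject H₀.

z = -0.748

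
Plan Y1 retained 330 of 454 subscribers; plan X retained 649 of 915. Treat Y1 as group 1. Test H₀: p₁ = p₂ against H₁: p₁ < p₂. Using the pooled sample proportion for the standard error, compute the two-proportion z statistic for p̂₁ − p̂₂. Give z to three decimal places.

p̂₁ = 330/454 ≈ 0.72687, p̂₂ = 649/915 ≈ 0.70929.
Pooled p̂ = (330+649)/(454+915) = 979/1369 = 0.71512.
SE = √(p̂(1−p̂)(1/n₁+1/n₂)) = √(0.71512·0.28488·0.00329554) = √(0.000671378) = 0.02591.
z = (0.72687 − 0.70929)/0.02591 = 0.01758/0.02591 = 0.679.
p-value = P(Z < 0.679) ≈ 0.7513.

z = 0.679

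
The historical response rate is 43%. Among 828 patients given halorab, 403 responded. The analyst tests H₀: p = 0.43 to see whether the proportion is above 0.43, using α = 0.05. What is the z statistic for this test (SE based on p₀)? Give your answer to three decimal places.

z = 3.296

p̂ = 403/828 = 0.486715.
Under H₀, SE = √(0.43·0.57/828) = √(0.000296014) = 0.017205.
z = (0.486715 − 0.43)/0.017205 = 0.056715/0.017205 = 3.296.
p-value = P(Z > 3.296) ≈ 0.0005, so at α = 0.05 we reject H₀.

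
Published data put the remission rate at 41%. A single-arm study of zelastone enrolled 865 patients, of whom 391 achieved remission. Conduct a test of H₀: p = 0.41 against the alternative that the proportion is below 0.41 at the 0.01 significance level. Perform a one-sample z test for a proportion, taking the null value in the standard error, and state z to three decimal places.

p̂ = 391/865 ≈ 0.45202.
Under H₀, SE = √(0.41·0.59/865) = √(0.000279653) = 0.01672.
z = (0.45202 − 0.41)/0.01672 = 0.04202/0.01672 = 2.513.
p-value = P(Z < 2.513) ≈ 0.9940; since p > α = 0.01, fail to reject H₀.

z = 2.513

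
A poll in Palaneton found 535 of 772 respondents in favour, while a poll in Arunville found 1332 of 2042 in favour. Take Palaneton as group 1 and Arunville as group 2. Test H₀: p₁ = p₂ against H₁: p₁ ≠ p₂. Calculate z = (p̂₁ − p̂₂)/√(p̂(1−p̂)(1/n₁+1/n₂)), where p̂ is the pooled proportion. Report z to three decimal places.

p̂₁ = 535/772 ≈ 0.693005, p̂₂ = 1332/2042 ≈ 0.652302.
Pooled p̂ = (535+1332)/(772+2042) = 1867/2814 = 0.663468.
SE = √(0.223278 × 0.00178505) = 0.019964.
z = (0.693005 − 0.652302)/0.019964 = 0.040703/0.019964 = 2.039.
p-value = 2·P(Z > 2.039) ≈ 0.0415.

z = 2.039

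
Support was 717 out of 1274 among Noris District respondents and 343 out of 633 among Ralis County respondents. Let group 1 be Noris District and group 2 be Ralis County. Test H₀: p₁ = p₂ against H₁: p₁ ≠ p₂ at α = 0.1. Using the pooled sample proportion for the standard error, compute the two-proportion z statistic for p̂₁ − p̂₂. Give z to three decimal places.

z = 0.866

p̂₁ = 717/1274 = 0.56279, p̂₂ = 343/633 = 0.54186.
Pooled p̂ = (717+343)/(1274+633) = 1060/1907 = 0.55585.
SE = √(p̂(1−p̂)(1/n₁+1/n₂)) = √(0.55585·0.44415·0.00236471) = √(0.000583802) = 0.02416.
z = (0.56279 − 0.54186)/0.02416 = 0.02093/0.02416 = 0.866.
Two-sided p-value ≈ 2·Φ(−0.866) = 0.3864; since p > α = 0.1, fail to reject H₀.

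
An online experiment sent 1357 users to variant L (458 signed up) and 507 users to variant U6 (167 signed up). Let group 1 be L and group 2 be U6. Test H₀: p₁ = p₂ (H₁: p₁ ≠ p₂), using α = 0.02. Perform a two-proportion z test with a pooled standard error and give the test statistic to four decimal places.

p̂₁ = 458/1357 ≈ 0.3375092, p̂₂ = 167/507 ≈ 0.3293886.
Pooled p̂ = (458+167)/(1357+507) = 625/1864 = 0.3353004.
SE = √(0.222874 × 0.00270931) = 0.0245730.
z = (0.3375092 − 0.3293886)/0.0245730 = 0.0081206/0.0245730 = 0.3305.
Two-sided p-value ≈ 2·Φ(−0.330) = 0.7410; since p > α = 0.02, fail to reject H₀.

z = 0.3305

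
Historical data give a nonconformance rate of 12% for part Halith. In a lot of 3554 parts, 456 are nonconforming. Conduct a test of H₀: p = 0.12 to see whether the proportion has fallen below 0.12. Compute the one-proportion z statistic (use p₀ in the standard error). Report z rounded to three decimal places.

z = 1.524

p̂ = 456/3554 ≈ 0.128306.
Under H₀, SE = √(0.12·0.88/3554) = √(2.9713e-05) = 0.005451.
z = (0.128306 − 0.12)/0.005451 = 0.008306/0.005451 = 1.524.
p-value = P(Z < 1.524) ≈ 0.9362.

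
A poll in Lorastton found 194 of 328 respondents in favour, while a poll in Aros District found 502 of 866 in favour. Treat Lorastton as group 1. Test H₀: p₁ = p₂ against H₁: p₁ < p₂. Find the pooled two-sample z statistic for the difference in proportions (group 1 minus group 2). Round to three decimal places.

z = 0.369

p̂₁ = 194/328 = 0.591463, p̂₂ = 502/866 = 0.579677.
Pooled p̂ = (194+502)/(328+866) = 696/1194 = 0.582915.
SE = √(0.243125 × 0.00420351) = 0.031968.
z = (0.591463 − 0.579677)/0.031968 = 0.011786/0.031968 = 0.369.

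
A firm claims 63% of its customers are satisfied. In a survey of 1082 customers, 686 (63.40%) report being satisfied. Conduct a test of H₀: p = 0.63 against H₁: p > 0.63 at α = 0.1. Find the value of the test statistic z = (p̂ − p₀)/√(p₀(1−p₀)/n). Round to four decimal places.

z = 0.2733

p̂ = 686/1082 ≈ 0.634011.
Standard error under H₀: √(0.63×0.37/1082) = 0.014678.
z = (0.634011 − 0.63)/0.014678 = 0.004011/0.014678 = 0.2733.
p-value = P(Z > 0.273) ≈ 0.3923; since p > α = 0.1, fail to reject H₀.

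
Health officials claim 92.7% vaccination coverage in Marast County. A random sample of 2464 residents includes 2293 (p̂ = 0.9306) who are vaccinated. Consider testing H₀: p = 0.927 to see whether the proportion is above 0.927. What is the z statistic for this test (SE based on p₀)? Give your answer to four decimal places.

z = 0.6871

p̂ = 2293/2464 ≈ 0.930601.
SE = √(p₀(1−p₀)/n) = √(0.067671/2464) = 0.005241.
z = (0.930601 − 0.927)/0.005241 = 0.003601/0.005241 = 0.6871.
p-value = P(Z > 0.687) ≈ 0.2460.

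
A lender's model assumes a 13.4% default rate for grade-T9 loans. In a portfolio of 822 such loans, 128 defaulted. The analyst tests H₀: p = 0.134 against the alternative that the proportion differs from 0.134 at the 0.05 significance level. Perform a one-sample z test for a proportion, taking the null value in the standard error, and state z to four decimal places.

z = 1.8278

p̂ = 128/822 = 0.155718.
SE = √(p₀(1−p₀)/n) = √(0.11604/822) = 0.011882.
z = (0.155718 − 0.134)/0.011882 = 0.021718/0.011882 = 1.8278.
Two-sided p-value ≈ 2·Φ(−1.828) = 0.0676; since p > α = 0.05, fail to reject H₀.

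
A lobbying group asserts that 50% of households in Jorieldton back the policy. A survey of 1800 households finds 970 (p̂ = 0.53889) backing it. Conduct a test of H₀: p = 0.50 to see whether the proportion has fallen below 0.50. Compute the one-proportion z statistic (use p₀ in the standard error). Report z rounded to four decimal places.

p̂ = 970/1800 = 0.5388889.
Under H₀, SE = √(0.5·0.5/1800) = √(0.000138889) = 0.0117851.
z = (0.5388889 − 0.5)/0.0117851 = 0.0388889/0.0117851 = 3.2998.

z = 3.2998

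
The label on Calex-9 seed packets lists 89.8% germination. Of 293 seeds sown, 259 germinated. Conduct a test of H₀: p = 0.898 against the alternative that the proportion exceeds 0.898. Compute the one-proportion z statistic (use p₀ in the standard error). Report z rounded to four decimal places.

p̂ = 259/293 = 0.883959.
Under H₀, SE = √(0.898·0.102/293) = √(0.000312614) = 0.017681.
z = (0.883959 − 0.898)/0.017681 = -0.014041/0.017681 = -0.7941.
p-value = P(Z > -0.794) ≈ 0.7864.

z = -0.7941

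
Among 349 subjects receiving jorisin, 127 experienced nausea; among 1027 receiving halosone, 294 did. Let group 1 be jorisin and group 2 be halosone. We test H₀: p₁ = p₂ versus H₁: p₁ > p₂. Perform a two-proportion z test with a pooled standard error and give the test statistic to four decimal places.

p̂₁ = 127/349 ≈ 0.363897, p̂₂ = 294/1027 ≈ 0.286271.
Pooled p̂ = (127+294)/(349+1027) = 421/1376 = 0.305959.
SE = √(0.212348 × 0.00383904) = 0.028552.
z = (0.363897 − 0.286271)/0.028552 = 0.077626/0.028552 = 2.7188.

z = 2.7188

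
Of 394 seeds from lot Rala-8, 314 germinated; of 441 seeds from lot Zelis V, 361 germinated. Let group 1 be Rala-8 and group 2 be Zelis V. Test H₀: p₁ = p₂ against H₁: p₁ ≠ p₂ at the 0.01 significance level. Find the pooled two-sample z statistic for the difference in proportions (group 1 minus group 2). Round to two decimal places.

p̂₁ = 314/394 = 0.7970, p̂₂ = 361/441 = 0.8186.
Pooled p̂ = (314+361)/(394+441) = 675/835 = 0.8084.
SE = √(p̂(1−p̂)(1/n₁+1/n₂)) = √(0.8084·0.1916·0.00480564) = √(0.000744393) = 0.0273.
z = (0.7970 − 0.8186)/0.0273 = -0.0216/0.0273 = -0.79.
p-value = 2·P(Z > 0.793) ≈ 0.4277; since p > α = 0.01, fail to reject H₀.

z = -0.79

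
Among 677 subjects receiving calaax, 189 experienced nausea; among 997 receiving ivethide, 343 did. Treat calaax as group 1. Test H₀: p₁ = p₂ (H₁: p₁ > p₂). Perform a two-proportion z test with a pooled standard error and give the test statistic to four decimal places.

p̂₁ = 189/677 = 0.279173, p̂₂ = 343/997 = 0.344032.
Pooled p̂ = (189+343)/(677+997) = 532/1674 = 0.317802.
SE = √(0.216804 × 0.00248011) = 0.023188.
z = (0.279173 − 0.344032)/0.023188 = -0.064859/0.023188 = -2.7971.

z = -2.7971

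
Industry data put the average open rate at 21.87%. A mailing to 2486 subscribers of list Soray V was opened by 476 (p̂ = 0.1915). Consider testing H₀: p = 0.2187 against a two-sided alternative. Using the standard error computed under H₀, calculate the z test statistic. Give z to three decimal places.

p̂ = 476/2486 = 0.191472.
Standard error under H₀: √(0.2187×0.7813/2486) = 0.008291.
z = (0.191472 − 0.2187)/0.008291 = -0.027228/0.008291 = -3.284.
p-value = 2·P(Z > 3.284) ≈ 0.0010.

z = -3.284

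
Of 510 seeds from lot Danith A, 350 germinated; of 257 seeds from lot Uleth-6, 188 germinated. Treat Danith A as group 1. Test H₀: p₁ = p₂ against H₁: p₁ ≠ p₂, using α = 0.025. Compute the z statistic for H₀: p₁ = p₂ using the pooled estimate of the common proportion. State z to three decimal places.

p̂₁ = 350/510 = 0.68627, p̂₂ = 188/257 = 0.73152.
Pooled p̂ = (350+188)/(510+257) = 538/767 = 0.70143.
SE = √(p̂(1−p̂)(1/n₁+1/n₂)) = √(0.70143·0.29857·0.00585183) = √(0.00122552) = 0.03501.
z = (0.68627 − 0.73152)/0.03501 = -0.04525/0.03501 = -1.292.
p-value = 2·P(Z > 1.292) ≈ 0.1962, so at α = 0.025 we fail to reject H₀.

z = -1.292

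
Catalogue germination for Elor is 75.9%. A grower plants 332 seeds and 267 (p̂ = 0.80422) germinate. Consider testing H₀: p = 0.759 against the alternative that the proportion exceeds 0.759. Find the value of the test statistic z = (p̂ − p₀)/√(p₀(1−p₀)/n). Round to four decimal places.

z = 1.9264

p̂ = 267/332 ≈ 0.8042169.
Standard error under H₀: √(0.759×0.241/332) = 0.0234726.
z = (0.8042169 − 0.759)/0.0234726 = 0.0452169/0.0234726 = 1.9264.
p-value = P(Z > 1.926) ≈ 0.0270.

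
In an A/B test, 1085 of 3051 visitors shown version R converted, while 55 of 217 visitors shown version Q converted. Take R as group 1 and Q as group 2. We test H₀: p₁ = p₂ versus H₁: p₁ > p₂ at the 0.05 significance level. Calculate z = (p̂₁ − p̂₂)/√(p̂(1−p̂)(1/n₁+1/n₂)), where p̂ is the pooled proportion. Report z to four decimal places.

z = 3.0511

p̂₁ = 1085/3051 = 0.355621, p̂₂ = 55/217 = 0.253456.
Pooled p̂ = (1085+55)/(3051+217) = 1140/3268 = 0.348837.
SE = √(0.22715 × 0.00493606) = 0.033485.
z = (0.355621 − 0.253456)/0.033485 = 0.102165/0.033485 = 3.0511.
p-value = P(Z > 3.051) ≈ 0.0011, so at α = 0.05 we reject H₀.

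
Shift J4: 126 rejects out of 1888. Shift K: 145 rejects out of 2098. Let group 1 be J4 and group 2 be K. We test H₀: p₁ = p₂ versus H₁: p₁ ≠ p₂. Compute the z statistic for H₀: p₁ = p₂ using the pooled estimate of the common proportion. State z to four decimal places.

z = -0.2976

p̂₁ = 126/1888 ≈ 0.066737, p̂₂ = 145/2098 ≈ 0.069113.
Pooled p̂ = (126+145)/(1888+2098) = 271/3986 = 0.067988.
SE = √(p̂(1−p̂)(1/n₁+1/n₂)) = √(0.067988·0.932012·0.00100631) = √(6.37651e-05) = 0.007985.
z = (0.066737 − 0.069113)/0.007985 = -0.002376/0.007985 = -0.2976.
p-value = 2·P(Z > 0.298) ≈ 0.7660.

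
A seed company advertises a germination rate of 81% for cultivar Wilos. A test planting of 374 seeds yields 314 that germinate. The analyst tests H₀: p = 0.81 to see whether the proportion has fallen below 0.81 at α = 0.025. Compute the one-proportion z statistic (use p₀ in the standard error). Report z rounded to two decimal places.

p̂ = 314/374 = 0.8396.
Under H₀, SE = √(0.81·0.19/374) = √(0.000411497) = 0.0203.
z = (0.8396 − 0.81)/0.0203 = 0.0296/0.0203 = 1.46.
p-value = P(Z < 1.458) ≈ 0.9276. With α = 0.025, fail to reject H₀.

z = 1.46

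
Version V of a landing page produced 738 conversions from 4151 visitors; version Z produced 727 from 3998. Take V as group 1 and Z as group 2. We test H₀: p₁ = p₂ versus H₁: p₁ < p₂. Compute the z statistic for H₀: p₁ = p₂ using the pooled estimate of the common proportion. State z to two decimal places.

p̂₁ = 738/4151 = 0.17779, p̂₂ = 727/3998 = 0.18184.
Pooled p̂ = (738+727)/(4151+3998) = 1465/8149 = 0.17978.
SE = √(0.147457 × 0.000491031) = 0.00851.
z = (0.17779 − 0.18184)/0.00851 = -0.00405/0.00851 = -0.48.
p-value = P(Z < -0.476) ≈ 0.3170.

z = -0.48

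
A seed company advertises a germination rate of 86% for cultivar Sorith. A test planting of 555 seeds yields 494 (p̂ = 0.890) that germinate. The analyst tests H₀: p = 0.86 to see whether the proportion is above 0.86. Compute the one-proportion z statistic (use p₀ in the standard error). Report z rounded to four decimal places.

z = 2.0429

p̂ = 494/555 = 0.890090.
SE = √(p₀(1−p₀)/n) = √(0.1204/555) = 0.014729.
z = (0.890090 − 0.86)/0.014729 = 0.030090/0.014729 = 2.0429.
p-value = P(Z > 2.043) ≈ 0.0205.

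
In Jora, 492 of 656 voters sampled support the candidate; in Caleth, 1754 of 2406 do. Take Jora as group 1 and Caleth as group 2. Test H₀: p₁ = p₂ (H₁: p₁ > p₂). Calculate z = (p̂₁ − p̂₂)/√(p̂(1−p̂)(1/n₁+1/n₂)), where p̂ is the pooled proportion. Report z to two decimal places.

z = 1.08

p̂₁ = 492/656 ≈ 0.7500, p̂₂ = 1754/2406 ≈ 0.7290.
Pooled p̂ = (492+1754)/(656+2406) = 2246/3062 = 0.7335.
SE = √(p̂(1−p̂)(1/n₁+1/n₂)) = √(0.7335·0.2665·0.00194002) = √(0.000379224) = 0.0195.
z = (0.7500 − 0.7290)/0.0195 = 0.0210/0.0195 = 1.08.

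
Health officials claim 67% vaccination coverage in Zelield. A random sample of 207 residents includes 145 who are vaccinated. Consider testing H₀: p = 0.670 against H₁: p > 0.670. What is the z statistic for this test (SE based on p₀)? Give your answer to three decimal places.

p̂ = 145/207 ≈ 0.70048.
SE = √(p₀(1−p₀)/n) = √(0.2211/207) = 0.03268.
z = (0.70048 − 0.67)/0.03268 = 0.03048/0.03268 = 0.933.
p-value = P(Z > 0.933) ≈ 0.1755.

z = 0.933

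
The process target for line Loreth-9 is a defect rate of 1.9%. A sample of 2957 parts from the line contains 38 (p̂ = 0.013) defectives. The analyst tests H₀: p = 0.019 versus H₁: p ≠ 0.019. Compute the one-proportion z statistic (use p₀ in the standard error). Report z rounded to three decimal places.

p̂ = 38/2957 ≈ 0.012851.
SE = √(p₀(1−p₀)/n) = √(0.018639/2957) = 0.002511.
z = (0.012851 − 0.019)/0.002511 = -0.006149/0.002511 = -2.449.

z = -2.449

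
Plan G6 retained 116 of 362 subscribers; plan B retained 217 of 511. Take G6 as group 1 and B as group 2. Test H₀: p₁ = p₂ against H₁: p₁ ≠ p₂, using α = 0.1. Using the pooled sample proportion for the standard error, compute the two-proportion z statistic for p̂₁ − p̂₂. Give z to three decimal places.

p̂₁ = 116/362 = 0.32044, p̂₂ = 217/511 = 0.42466.
Pooled p̂ = (116+217)/(362+511) = 333/873 = 0.38144.
SE = √(0.235944 × 0.00471938) = 0.03337.
z = (0.32044 − 0.42466)/0.03337 = -0.10422/0.03337 = -3.123.
p-value = 2·P(Z > 3.123) ≈ 0.0018. With α = 0.1, reject H₀.

z = -3.123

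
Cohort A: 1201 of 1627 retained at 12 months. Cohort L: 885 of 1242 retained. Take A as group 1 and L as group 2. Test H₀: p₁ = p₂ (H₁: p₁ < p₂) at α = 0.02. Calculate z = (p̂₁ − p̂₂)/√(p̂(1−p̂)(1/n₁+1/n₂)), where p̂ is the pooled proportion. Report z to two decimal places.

z = 1.53

p̂₁ = 1201/1627 = 0.73817, p̂₂ = 885/1242 = 0.71256.
Pooled p̂ = (1201+885)/(1627+1242) = 2086/2869 = 0.72708.
SE = √(p̂(1−p̂)(1/n₁+1/n₂)) = √(0.72708·0.27292·0.00141978) = √(0.000281732) = 0.01678.
z = (0.73817 − 0.71256)/0.01678 = 0.02561/0.01678 = 1.53.
p-value = P(Z < 1.526) ≈ 0.9365. With α = 0.02, fail to reject H₀.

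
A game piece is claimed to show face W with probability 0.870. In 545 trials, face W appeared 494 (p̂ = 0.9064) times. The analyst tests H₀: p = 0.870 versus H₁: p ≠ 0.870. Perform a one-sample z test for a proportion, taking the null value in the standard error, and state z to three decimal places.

z = 2.528

p̂ = 494/545 = 0.906422.
SE = √(p₀(1−p₀)/n) = √(0.1131/545) = 0.014406.
z = (0.906422 − 0.87)/0.014406 = 0.036422/0.014406 = 2.528.
Two-sided p-value ≈ 2·Φ(−2.528) = 0.0115.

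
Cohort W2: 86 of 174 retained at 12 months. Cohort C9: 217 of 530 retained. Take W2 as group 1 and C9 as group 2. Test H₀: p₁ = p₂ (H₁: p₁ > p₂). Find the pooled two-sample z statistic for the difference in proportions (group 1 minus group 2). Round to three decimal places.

p̂₁ = 86/174 ≈ 0.49425, p̂₂ = 217/530 ≈ 0.40943.
Pooled p̂ = (86+217)/(174+530) = 303/704 = 0.43040.
SE = √(p̂(1−p̂)(1/n₁+1/n₂)) = √(0.43040·0.56960·0.00763392) = √(0.0018715) = 0.04326.
z = (0.49425 − 0.40943)/0.04326 = 0.08482/0.04326 = 1.961.

z = 1.961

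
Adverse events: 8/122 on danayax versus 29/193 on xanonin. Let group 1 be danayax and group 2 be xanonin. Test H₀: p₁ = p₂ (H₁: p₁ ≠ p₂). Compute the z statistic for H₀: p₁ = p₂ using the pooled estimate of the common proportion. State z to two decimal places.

z = -2.27

p̂₁ = 8/122 ≈ 0.06557, p̂₂ = 29/193 ≈ 0.15026.
Pooled p̂ = (8+29)/(122+193) = 37/315 = 0.11746.
SE = √(0.103663 × 0.0133781) = 0.03724.
z = (0.06557 − 0.15026)/0.03724 = -0.08469/0.03724 = -2.27.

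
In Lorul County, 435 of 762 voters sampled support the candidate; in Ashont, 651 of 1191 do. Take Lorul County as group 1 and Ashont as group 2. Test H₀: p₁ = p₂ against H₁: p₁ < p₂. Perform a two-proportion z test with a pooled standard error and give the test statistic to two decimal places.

z = 1.05

p̂₁ = 435/762 = 0.57087, p̂₂ = 651/1191 = 0.54660.
Pooled p̂ = (435+651)/(762+1191) = 1086/1953 = 0.55607.
SE = √(0.246856 × 0.00215197) = 0.02305.
z = (0.57087 − 0.54660)/0.02305 = 0.02427/0.02305 = 1.05.
p-value = P(Z < 1.053) ≈ 0.8538.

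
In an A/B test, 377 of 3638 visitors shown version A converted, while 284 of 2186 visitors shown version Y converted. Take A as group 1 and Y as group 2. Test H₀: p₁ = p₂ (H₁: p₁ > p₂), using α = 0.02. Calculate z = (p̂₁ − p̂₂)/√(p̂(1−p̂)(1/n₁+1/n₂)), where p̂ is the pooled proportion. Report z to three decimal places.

p̂₁ = 377/3638 = 0.103628, p̂₂ = 284/2186 = 0.129918.
Pooled p̂ = (377+284)/(3638+2186) = 661/5824 = 0.113496.
SE = √(0.100615 × 0.000732333) = 0.008584.
z = (0.103628 − 0.129918)/0.008584 = -0.026290/0.008584 = -3.063.
p-value = P(Z > -3.063) ≈ 0.9989; since p > α = 0.02, fail to reject H₀.

z = -3.063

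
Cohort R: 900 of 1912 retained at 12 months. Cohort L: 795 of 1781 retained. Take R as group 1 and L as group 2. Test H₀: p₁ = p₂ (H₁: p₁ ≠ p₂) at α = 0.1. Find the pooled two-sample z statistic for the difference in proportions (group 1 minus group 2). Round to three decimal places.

z = 1.483

p̂₁ = 900/1912 ≈ 0.47071, p̂₂ = 795/1781 ≈ 0.44638.
Pooled p̂ = (900+795)/(1912+1781) = 1695/3693 = 0.45898.
SE = √(p̂(1−p̂)(1/n₁+1/n₂)) = √(0.45898·0.54102·0.00108449) = √(0.000269299) = 0.01641.
z = (0.47071 − 0.44638)/0.01641 = 0.02433/0.01641 = 1.483.
p-value = 2·P(Z > 1.483) ≈ 0.1381; since p > α = 0.1, fail to reject H₀.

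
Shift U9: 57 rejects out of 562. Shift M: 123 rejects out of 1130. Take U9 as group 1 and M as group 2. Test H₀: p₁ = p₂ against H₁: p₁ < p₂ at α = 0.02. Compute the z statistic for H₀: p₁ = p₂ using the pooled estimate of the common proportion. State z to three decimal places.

z = -0.467

p̂₁ = 57/562 ≈ 0.10142, p̂₂ = 123/1130 ≈ 0.10885.
Pooled p̂ = (57+123)/(562+1130) = 180/1692 = 0.10638.
SE = √(p̂(1−p̂)(1/n₁+1/n₂)) = √(0.10638·0.89362·0.00266432) = √(0.000253285) = 0.01591.
z = (0.10142 − 0.10885)/0.01591 = -0.00743/0.01591 = -0.467.
p-value = P(Z < -0.467) ≈ 0.3204; since p > α = 0.02, fail to reject H₀.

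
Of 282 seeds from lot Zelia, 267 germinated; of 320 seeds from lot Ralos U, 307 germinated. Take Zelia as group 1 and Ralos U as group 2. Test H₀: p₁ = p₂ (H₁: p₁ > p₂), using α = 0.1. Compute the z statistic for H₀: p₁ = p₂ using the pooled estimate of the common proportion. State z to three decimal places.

z = -0.731

p̂₁ = 267/282 ≈ 0.946809, p̂₂ = 307/320 ≈ 0.959375.
Pooled p̂ = (267+307)/(282+320) = 574/602 = 0.953488.
SE = √(0.0443483 × 0.0066711) = 0.017200.
z = (0.946809 − 0.959375)/0.017200 = -0.012566/0.017200 = -0.731.
p-value = P(Z > -0.731) ≈ 0.7675. With α = 0.1, fail to reject H₀.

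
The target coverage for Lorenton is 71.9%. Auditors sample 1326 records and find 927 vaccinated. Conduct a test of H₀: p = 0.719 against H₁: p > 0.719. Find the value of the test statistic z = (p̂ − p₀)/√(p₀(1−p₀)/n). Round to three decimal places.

p̂ = 927/1326 ≈ 0.69910.
Under H₀, SE = √(0.719·0.281/1326) = √(0.000152367) = 0.01234.
z = (0.69910 − 0.719)/0.01234 = -0.01990/0.01234 = -1.613.
p-value = P(Z > -1.613) ≈ 0.9466.

z = -1.613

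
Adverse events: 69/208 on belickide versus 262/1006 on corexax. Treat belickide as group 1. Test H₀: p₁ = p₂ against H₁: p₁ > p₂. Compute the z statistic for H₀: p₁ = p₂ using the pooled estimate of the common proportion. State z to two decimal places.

z = 2.10

p̂₁ = 69/208 = 0.3317, p̂₂ = 262/1006 = 0.2604.
Pooled p̂ = (69+262)/(208+1006) = 331/1214 = 0.2727.
SE = √(p̂(1−p̂)(1/n₁+1/n₂)) = √(0.2727·0.7273·0.00580173) = √(0.00115056) = 0.0339.
z = (0.3317 − 0.2604)/0.0339 = 0.0713/0.0339 = 2.10.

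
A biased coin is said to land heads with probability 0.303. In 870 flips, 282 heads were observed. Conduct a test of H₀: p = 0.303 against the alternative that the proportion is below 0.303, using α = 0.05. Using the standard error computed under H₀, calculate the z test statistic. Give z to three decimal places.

p̂ = 282/870 = 0.32414.
Under H₀, SE = √(0.303·0.697/870) = √(0.000242748) = 0.01558.
z = (0.32414 − 0.303)/0.01558 = 0.02114/0.01558 = 1.357.
p-value = P(Z < 1.357) ≈ 0.9126; since p > α = 0.05, fail to reject H₀.

z = 1.357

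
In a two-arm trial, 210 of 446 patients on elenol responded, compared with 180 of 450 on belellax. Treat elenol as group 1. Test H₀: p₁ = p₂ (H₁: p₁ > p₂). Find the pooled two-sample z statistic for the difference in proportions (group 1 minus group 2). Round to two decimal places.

z = 2.14

p̂₁ = 210/446 = 0.4709, p̂₂ = 180/450 = 0.4000.
Pooled p̂ = (210+180)/(446+450) = 390/896 = 0.4353.
SE = √(p̂(1−p̂)(1/n₁+1/n₂)) = √(0.4353·0.5647·0.00446437) = √(0.00109739) = 0.0331.
z = (0.4709 − 0.4000)/0.0331 = 0.0709/0.0331 = 2.14.
p-value = P(Z > 2.139) ≈ 0.0162.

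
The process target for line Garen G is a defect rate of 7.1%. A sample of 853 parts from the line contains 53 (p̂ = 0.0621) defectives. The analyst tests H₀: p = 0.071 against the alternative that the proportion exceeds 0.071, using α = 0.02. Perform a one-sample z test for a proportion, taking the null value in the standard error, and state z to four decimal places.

z = -1.0083

p̂ = 53/853 = 0.0621336.
Standard error under H₀: √(0.071×0.929/853) = 0.0087935.
z = (0.0621336 − 0.071)/0.0087935 = -0.0088664/0.0087935 = -1.0083.
p-value = P(Z > -1.008) ≈ 0.8433; since p > α = 0.02, fail to reject H₀.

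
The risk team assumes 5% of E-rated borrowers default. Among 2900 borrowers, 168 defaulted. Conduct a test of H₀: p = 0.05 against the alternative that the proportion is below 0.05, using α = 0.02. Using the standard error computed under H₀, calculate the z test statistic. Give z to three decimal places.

z = 1.960

p̂ = 168/2900 = 0.057931.
SE = √(p₀(1−p₀)/n) = √(0.0475/2900) = 0.004047.
z = (0.057931 − 0.05)/0.004047 = 0.007931/0.004047 = 1.960.
p-value = P(Z < 1.960) ≈ 0.9750; since p > α = 0.02, fail to reject H₀.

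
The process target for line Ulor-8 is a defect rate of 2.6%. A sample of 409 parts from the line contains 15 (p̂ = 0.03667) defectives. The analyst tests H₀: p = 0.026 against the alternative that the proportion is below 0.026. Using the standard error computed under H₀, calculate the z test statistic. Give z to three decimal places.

z = 1.357

p̂ = 15/409 ≈ 0.036675.
Under H₀, SE = √(0.026·0.974/409) = √(6.19169e-05) = 0.007869.
z = (0.036675 − 0.026)/0.007869 = 0.010675/0.007869 = 1.357.
p-value = P(Z < 1.357) ≈ 0.9125.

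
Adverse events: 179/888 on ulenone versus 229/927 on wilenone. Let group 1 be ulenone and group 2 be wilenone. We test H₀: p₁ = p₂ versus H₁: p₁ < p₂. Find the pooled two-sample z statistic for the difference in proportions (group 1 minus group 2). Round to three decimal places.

z = -2.319

p̂₁ = 179/888 ≈ 0.20158, p̂₂ = 229/927 ≈ 0.24703.
Pooled p̂ = (179+229)/(888+927) = 408/1815 = 0.22479.
SE = √(p̂(1−p̂)(1/n₁+1/n₂)) = √(0.22479·0.77521·0.00220487) = √(0.000384224) = 0.01960.
z = (0.20158 − 0.24703)/0.01960 = -0.04545/0.01960 = -2.319.
p-value = P(Z < -2.319) ≈ 0.0102.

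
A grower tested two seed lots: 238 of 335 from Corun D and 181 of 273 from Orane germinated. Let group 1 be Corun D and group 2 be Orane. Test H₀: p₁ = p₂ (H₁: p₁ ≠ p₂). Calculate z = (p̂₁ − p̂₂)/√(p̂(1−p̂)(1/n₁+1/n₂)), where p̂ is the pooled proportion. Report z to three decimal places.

z = 1.257

p̂₁ = 238/335 = 0.71045, p̂₂ = 181/273 = 0.66300.
Pooled p̂ = (238+181)/(335+273) = 419/608 = 0.68914.
SE = √(p̂(1−p̂)(1/n₁+1/n₂)) = √(0.68914·0.31086·0.00664808) = √(0.00142418) = 0.03774.
z = (0.71045 − 0.66300)/0.03774 = 0.04745/0.03774 = 1.257.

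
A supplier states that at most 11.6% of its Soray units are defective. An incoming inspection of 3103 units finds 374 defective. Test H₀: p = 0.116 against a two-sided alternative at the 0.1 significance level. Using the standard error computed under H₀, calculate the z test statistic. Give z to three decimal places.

p̂ = 374/3103 = 0.12053.
SE = √(p₀(1−p₀)/n) = √(0.10254/3103) = 0.00575.
z = (0.12053 − 0.116)/0.00575 = 0.00453/0.00575 = 0.788.
Two-sided p-value ≈ 2·Φ(−0.788) = 0.4308; since p > α = 0.1, fail to reject H₀.

z = 0.788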